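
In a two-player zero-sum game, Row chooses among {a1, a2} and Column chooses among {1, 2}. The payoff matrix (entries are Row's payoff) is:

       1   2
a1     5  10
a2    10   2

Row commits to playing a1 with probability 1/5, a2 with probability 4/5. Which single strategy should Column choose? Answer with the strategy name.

If Column plays 1, Row's expected payoff is (1/5)·5 + (4/5)·10 = 9.
If Column plays 2, Row's expected payoff is (1/5)·10 + (4/5)·2 = 18/5.
Column minimizes Row's payoff; the smallest is 18/5, so the best response is 2.

2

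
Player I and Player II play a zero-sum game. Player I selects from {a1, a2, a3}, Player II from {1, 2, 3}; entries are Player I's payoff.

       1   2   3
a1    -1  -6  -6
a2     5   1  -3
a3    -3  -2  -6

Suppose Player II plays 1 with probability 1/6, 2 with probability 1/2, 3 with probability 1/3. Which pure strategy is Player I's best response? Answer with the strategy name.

Expected payoff of a1: (1/6)·(-1) + (1/2)·(-6) + (1/3)·(-6) = -31/6.
Expected payoff of a2: (1/6)·5 + (1/2)·1 + (1/3)·(-3) = 1/3.
Expected payoff of a3: (1/6)·(-3) + (1/2)·(-2) + (1/3)·(-6) = -7/2.
The largest is 1/3, so Player I's best response is a2.

a2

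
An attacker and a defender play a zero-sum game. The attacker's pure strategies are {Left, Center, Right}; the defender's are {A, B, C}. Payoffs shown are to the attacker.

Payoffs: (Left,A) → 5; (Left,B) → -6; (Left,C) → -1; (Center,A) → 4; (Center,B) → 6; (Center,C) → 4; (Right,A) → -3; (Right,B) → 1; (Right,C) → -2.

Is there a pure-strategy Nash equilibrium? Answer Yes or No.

Yes

Row minima: Left → -6, Center → 4, Right → -3; maximin = 4.
Column maxima: A → 5, B → 6, C → 4; minimax = 4.
maximin = minimax = 4, so a saddle point exists.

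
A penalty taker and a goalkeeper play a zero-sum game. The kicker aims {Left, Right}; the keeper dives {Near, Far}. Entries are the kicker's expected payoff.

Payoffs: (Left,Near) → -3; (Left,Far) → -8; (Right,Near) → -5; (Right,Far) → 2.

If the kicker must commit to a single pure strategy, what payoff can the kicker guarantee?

-5

Row minima: Left → -8, Right → -5.
The best of these is -5.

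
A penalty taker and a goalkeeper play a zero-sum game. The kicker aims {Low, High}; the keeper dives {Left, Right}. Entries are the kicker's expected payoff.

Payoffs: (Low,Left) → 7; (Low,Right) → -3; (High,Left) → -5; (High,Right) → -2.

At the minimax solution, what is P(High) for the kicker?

Row minima: Low → -3, High → -5; maximin = -3.
Column maxima: Left → 7, Right → -2; minimax = -2.
-3 ≠ -2, so there is no saddle point; optimal play is mixed.
Let the kicker play Low with probability p. Expected payoff against Left: 7p + (-5)(1−p) = 12p − 5; against Right: (-3)p + (-2)(1−p) = −p − 2.
Setting these equal: 12p − 5 = −p − 2 ⇒ 13p = 3 ⇒ p = 3/13, and the value is (12)·(3/13) − 5 = -29/13.
For the keeper: with q = P(Left), equating Low's and High's payoffs gives 10q − 3 = −3q − 2 ⇒ q = 1/13.

10/13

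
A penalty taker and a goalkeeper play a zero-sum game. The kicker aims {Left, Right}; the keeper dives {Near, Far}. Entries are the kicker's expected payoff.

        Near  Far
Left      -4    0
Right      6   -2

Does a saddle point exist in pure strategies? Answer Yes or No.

No

Row minima: Left → -4, Right → -2; maximin = -2.
Column maxima: Near → 6, Far → 0; minimax = 0.
-2 ≠ 0, so no pure-strategy equilibrium exists.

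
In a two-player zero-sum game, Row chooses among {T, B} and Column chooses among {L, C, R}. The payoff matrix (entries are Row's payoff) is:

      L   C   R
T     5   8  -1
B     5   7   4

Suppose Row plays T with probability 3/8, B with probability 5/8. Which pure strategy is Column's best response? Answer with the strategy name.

R

If Column plays L, Row's expected payoff is (3/8)·5 + (5/8)·5 = 5.
If Column plays C, Row's expected payoff is (3/8)·8 + (5/8)·7 = 59/8.
If Column plays R, Row's expected payoff is (3/8)·(-1) + (5/8)·4 = 17/8.
Column minimizes Row's payoff; the smallest is 17/8, so the best response is R.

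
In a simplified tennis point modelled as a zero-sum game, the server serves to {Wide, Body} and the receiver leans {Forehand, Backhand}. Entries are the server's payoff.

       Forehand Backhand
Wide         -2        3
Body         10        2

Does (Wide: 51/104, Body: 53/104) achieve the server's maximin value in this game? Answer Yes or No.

No

Against Forehand this mix gives (51/104)·(-2) + (53/104)·10 = 107/26.
Against Backhand this mix gives (51/104)·3 + (53/104)·2 = 259/104.
The receiver will play Backhand, holding the server to 259/104. Shifting weight toward the row that does better against Backhand would raise this floor (the equalizing mix achieves 34/13 against both Backhand and Forehand), so the proposed strategy is not optimal.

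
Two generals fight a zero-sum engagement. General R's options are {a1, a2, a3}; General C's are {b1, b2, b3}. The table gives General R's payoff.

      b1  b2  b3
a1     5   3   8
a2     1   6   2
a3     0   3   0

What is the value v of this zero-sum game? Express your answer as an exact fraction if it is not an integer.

27/7

Row minima: a1 → 3, a2 → 1, a3 → 0; maximin = 3.
Column maxima: b1 → 5, b2 → 6, b3 → 8; minimax = 5.
3 ≠ 5, so there is no saddle point; optimal play is mixed.
a3 is strictly dominated by a2, so General R never plays it.
With a3 eliminated, b3 is strictly dominated by b1 (it gives General R strictly more in every remaining row), so General C never plays it.
On the remaining 2×2 (a1, a2 vs b1, b2):
Let General R play a1 with probability p. Expected payoff against b1: 5p + 1(1−p) = 4p + 1; against b2: 3p + 6(1−p) = −3p + 6.
Setting these equal: 4p + 1 = −3p + 6 ⇒ 7p = 5 ⇒ p = 5/7, and the value is (4)·(5/7) + 1 = 27/7.
For General C: with q = P(b1), equating a1's and a2's payoffs gives 2q + 3 = −5q + 6 ⇒ q = 3/7.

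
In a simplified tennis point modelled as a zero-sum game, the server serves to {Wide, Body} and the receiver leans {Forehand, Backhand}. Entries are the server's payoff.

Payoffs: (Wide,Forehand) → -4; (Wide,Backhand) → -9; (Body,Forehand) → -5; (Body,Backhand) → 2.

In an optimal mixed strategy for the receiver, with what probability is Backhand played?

Row minima: Wide → -9, Body → -5; maximin = -5.
Column maxima: Forehand → -4, Backhand → 2; minimax = -4.
-5 ≠ -4, so there is no saddle point; optimal play is mixed.
Let the server play Wide with probability p. Expected payoff against Forehand: (-4)p + (-5)(1−p) = p − 5; against Backhand: (-9)p + 2(1−p) = −11p + 2.
Setting these equal: p − 5 = −11p + 2 ⇒ 12p = 7 ⇒ p = 7/12, and the value is (1)·(7/12) − 5 = -53/12.
For the receiver: with q = P(Forehand), equating Wide's and Body's payoffs gives 5q − 9 = −7q + 2 ⇒ q = 11/12.

1/12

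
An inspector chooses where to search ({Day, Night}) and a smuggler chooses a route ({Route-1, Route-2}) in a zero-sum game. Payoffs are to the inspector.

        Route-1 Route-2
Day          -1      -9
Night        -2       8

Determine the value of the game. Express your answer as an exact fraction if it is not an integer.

-13/9

Row minima: Day → -9, Night → -2; maximin = -2.
Column maxima: Route-1 → -1, Route-2 → 8; minimax = -1.
-2 ≠ -1, so there is no saddle point; optimal play is mixed.
Let the inspector play Day with probability p. Expected payoff against Route-1: (-1)p + (-2)(1−p) = p − 2; against Route-2: (-9)p + 8(1−p) = −17p + 8.
Setting these equal: p − 2 = −17p + 8 ⇒ 18p = 10 ⇒ p = 5/9, and the value is (1)·(5/9) − 2 = -13/9.
For the smuggler: with q = P(Route-1), equating Day's and Night's payoffs gives 8q − 9 = −10q + 8 ⇒ q = 17/18.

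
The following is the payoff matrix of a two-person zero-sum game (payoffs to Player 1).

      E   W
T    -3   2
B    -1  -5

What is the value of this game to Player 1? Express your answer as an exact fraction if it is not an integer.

Row minima: T → -3, B → -5; maximin = -3.
Column maxima: E → -1, W → 2; minimax = -1.
-3 ≠ -1, so there is no saddle point; optimal play is mixed.
Let Player 1 play T with probability p. Expected payoff against E: (-3)p + (-1)(1−p) = −2p − 1; against W: 2p + (-5)(1−p) = 7p − 5.
Setting these equal: −2p − 1 = 7p − 5 ⇒ −9p = -4 ⇒ p = 4/9, and the value is (-2)·(4/9) − 1 = -17/9.
For Player 2: with q = P(E), equating T's and B's payoffs gives −5q + 2 = 4q − 5 ⇒ q = 7/9.

-17/9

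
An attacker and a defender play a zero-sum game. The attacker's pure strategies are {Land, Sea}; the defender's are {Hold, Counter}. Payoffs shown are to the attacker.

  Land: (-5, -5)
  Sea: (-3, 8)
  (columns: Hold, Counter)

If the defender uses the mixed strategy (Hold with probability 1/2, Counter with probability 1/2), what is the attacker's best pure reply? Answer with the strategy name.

Expected payoff of Land: (1/2)·(-5) + (1/2)·(-5) = -5.
Expected payoff of Sea: (1/2)·(-3) + (1/2)·8 = 5/2.
The largest is 5/2, so the attacker's best response is Sea.

Sea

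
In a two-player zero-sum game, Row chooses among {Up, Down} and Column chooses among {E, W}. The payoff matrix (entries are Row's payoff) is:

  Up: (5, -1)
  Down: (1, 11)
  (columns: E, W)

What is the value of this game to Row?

7/2

Row minima: Up → -1, Down → 1; maximin = 1.
Column maxima: E → 5, W → 11; minimax = 5.
1 ≠ 5, so there is no saddle point; optimal play is mixed.
Let Row play Up with probability p. Expected payoff against E: 5p + 1(1−p) = 4p + 1; against W: (-1)p + 11(1−p) = −12p + 11.
Setting these equal: 4p + 1 = −12p + 11 ⇒ 16p = 10 ⇒ p = 5/8, and the value is (4)·(5/8) + 1 = 7/2.
For Column: with q = P(E), equating Up's and Down's payoffs gives 6q − 1 = −10q + 11 ⇒ q = 3/4.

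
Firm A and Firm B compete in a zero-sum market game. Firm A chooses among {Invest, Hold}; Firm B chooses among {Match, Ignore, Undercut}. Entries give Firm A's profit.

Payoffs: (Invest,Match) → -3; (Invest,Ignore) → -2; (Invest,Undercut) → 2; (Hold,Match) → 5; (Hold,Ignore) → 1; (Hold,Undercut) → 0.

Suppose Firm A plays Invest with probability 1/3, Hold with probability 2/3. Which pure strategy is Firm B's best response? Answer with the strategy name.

If Firm B plays Match, Firm A's expected payoff is (1/3)·(-3) + (2/3)·5 = 7/3.
If Firm B plays Ignore, Firm A's expected payoff is (1/3)·(-2) + (2/3)·1 = 0.
If Firm B plays Undercut, Firm A's expected payoff is (1/3)·2 + (2/3)·0 = 2/3.
Firm B minimizes Firm A's payoff; the smallest is 0, so the best response is Ignore.

Ignore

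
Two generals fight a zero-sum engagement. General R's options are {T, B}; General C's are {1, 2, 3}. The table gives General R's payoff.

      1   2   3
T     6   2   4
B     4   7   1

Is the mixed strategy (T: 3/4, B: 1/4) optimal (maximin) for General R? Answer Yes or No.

Yes

Against 1 this mix gives (3/4)·6 + (1/4)·4 = 11/2.
Against 2 this mix gives (3/4)·2 + (1/4)·7 = 13/4.
Against 3 this mix gives (3/4)·4 + (1/4)·1 = 13/4.
All of General C's active replies (2, 3) yield 13/4, and no column does worse for General R. The mix makes General C indifferent and guarantees 13/4, so it is optimal.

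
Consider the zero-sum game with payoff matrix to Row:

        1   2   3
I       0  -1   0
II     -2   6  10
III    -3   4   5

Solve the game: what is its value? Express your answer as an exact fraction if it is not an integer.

Row minima: I → -1, II → -2, III → -3; maximin = -1.
Column maxima: 1 → 0, 2 → 6, 3 → 10; minimax = 0.
-1 ≠ 0, so there is no saddle point; optimal play is mixed.
III is strictly dominated by II, so Row never plays it.
3 is strictly dominated by 2 (it gives Row strictly more in every row), so Column never plays it.
On the remaining 2×2 (I, II vs 1, 2):
Let Row play I with probability p. Expected payoff against 1: 0p + (-2)(1−p) = 2p − 2; against 2: (-1)p + 6(1−p) = −7p + 6.
Setting these equal: 2p − 2 = −7p + 6 ⇒ 9p = 8 ⇒ p = 8/9, and the value is (2)·(8/9) − 2 = -2/9.
For Column: with q = P(1), equating I's and II's payoffs gives q − 1 = −8q + 6 ⇒ q = 7/9.

-2/9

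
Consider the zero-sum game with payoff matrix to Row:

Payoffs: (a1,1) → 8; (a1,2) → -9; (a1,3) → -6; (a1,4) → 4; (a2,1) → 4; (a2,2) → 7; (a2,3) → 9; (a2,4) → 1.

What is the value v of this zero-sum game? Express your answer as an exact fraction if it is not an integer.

Row minima: a1 → -9, a2 → 1; maximin = 1.
Column maxima: 1 → 8, 2 → 7, 3 → 9, 4 → 4; minimax = 4.
1 ≠ 4, so there is no saddle point; optimal play is mixed.
1 is strictly dominated by 4 (it gives Row strictly more in every row), so Column never plays it.
3 is strictly dominated by 2 (it gives Row strictly more in every row), so Column never plays it.
On the remaining 2×2 (a1, a2 vs 2, 4):
Let Row play a1 with probability p. Expected payoff against 2: (-9)p + 7(1−p) = −16p + 7; against 4: 4p + 1(1−p) = 3p + 1.
Setting these equal: −16p + 7 = 3p + 1 ⇒ −19p = -6 ⇒ p = 6/19, and the value is (-16)·(6/19) + 7 = 37/19.
For Column: with q = P(2), equating a1's and a2's payoffs gives −13q + 4 = 6q + 1 ⇒ q = 3/19.

37/19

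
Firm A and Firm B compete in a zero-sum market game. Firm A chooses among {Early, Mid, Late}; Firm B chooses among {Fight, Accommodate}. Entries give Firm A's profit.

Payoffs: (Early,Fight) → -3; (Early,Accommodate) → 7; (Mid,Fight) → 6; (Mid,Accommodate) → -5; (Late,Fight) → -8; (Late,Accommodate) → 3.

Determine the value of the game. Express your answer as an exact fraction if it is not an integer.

9/7

Row minima: Early → -3, Mid → -5, Late → -8; maximin = -3.
Column maxima: Fight → 6, Accommodate → 7; minimax = 6.
-3 ≠ 6, so there is no saddle point; optimal play is mixed.
Late is strictly dominated by Early, so Firm A never plays it.
On the remaining 2×2 (Early, Mid vs Fight, Accommodate):
Let Firm A play Early with probability p. Expected payoff against Fight: (-3)p + 6(1−p) = −9p + 6; against Accommodate: 7p + (-5)(1−p) = 12p − 5.
Setting these equal: −9p + 6 = 12p − 5 ⇒ −21p = -11 ⇒ p = 11/21, and the value is (-9)·(11/21) + 6 = 9/7.
For Firm B: with q = P(Fight), equating Early's and Mid's payoffs gives −10q + 7 = 11q − 5 ⇒ q = 4/7.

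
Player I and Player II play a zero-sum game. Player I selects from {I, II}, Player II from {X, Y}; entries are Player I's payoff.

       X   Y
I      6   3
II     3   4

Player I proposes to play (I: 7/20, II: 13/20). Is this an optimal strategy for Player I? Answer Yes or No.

Against X this mix gives (7/20)·6 + (13/20)·3 = 81/20.
Against Y this mix gives (7/20)·3 + (13/20)·4 = 73/20.
Player II will play Y, holding Player I to 73/20. Shifting weight toward the row that does better against Y would raise this floor (the equalizing mix achieves 15/4 against both Y and X), so the proposed strategy is not optimal.

No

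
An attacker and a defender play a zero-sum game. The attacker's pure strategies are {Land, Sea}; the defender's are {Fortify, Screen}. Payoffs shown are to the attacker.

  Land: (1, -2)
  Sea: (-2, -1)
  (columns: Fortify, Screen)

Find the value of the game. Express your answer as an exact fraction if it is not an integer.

-5/4

Row minima: Land → -2, Sea → -2; maximin = -2.
Column maxima: Fortify → 1, Screen → -1; minimax = -1.
-2 ≠ -1, so there is no saddle point; optimal play is mixed.
Let the attacker play Land with probability p. Expected payoff against Fortify: 1p + (-2)(1−p) = 3p − 2; against Screen: (-2)p + (-1)(1−p) = −p − 1.
Setting these equal: 3p − 2 = −p − 1 ⇒ 4p = 1 ⇒ p = 1/4, and the value is (3)·(1/4) − 2 = -5/4.
For the defender: with q = P(Fortify), equating Land's and Sea's payoffs gives 3q − 2 = −q − 1 ⇒ q = 1/4.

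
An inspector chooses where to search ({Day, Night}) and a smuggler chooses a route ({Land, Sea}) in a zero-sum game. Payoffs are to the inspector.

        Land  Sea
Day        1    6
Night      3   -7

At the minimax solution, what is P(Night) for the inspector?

1/3

Row minima: Day → 1, Night → -7; maximin = 1.
Column maxima: Land → 3, Sea → 6; minimax = 3.
1 ≠ 3, so there is no saddle point; optimal play is mixed.
Let the inspector play Day with probability p. Expected payoff against Land: 1p + 3(1−p) = −2p + 3; against Sea: 6p + (-7)(1−p) = 13p − 7.
Setting these equal: −2p + 3 = 13p − 7 ⇒ −15p = -10 ⇒ p = 2/3, and the value is (-2)·(2/3) + 3 = 5/3.
For the smuggler: with q = P(Land), equating Day's and Night's payoffs gives −5q + 6 = 10q − 7 ⇒ q = 13/15.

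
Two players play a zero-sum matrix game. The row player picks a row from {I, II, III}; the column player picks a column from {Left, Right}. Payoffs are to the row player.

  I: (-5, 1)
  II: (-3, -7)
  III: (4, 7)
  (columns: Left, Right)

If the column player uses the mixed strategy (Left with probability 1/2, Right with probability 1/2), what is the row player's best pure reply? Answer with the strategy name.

III

Expected payoff of I: (1/2)·(-5) + (1/2)·1 = -2.
Expected payoff of II: (1/2)·(-3) + (1/2)·(-7) = -5.
Expected payoff of III: (1/2)·4 + (1/2)·7 = 11/2.
The largest is 11/2, so the row player's best response is III.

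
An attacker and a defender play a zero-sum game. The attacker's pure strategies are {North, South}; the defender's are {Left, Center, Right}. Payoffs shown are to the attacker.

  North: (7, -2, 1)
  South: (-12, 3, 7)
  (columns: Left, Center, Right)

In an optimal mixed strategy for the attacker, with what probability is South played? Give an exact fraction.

Row minima: North → -2, South → -12; maximin = -2.
Column maxima: Left → 7, Center → 3, Right → 7; minimax = 3.
-2 ≠ 3, so there is no saddle point; optimal play is mixed.
Right is strictly dominated by Center (it gives the attacker strictly more in every row), so the defender never plays it.
On the remaining 2×2 (North, South vs Left, Center):
Let the attacker play North with probability p. Expected payoff against Left: 7p + (-12)(1−p) = 19p − 12; against Center: (-2)p + 3(1−p) = −5p + 3.
Setting these equal: 19p − 12 = −5p + 3 ⇒ 24p = 15 ⇒ p = 5/8, and the value is (19)·(5/8) − 12 = -1/8.
For the defender: with q = P(Left), equating North's and South's payoffs gives 9q − 2 = −15q + 3 ⇒ q = 5/24.

3/8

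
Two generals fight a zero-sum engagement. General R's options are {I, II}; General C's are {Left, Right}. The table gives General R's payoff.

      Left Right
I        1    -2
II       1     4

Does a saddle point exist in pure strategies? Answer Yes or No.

Yes

Row minima: I → -2, II → 1; maximin = 1.
Column maxima: Left → 1, Right → 4; minimax = 1.
maximin = minimax = 1, so a saddle point exists.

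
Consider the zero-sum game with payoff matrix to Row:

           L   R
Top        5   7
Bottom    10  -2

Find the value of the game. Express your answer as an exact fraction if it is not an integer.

40/7

Row minima: Top → 5, Bottom → -2; maximin = 5.
Column maxima: L → 10, R → 7; minimax = 7.
5 ≠ 7, so there is no saddle point; optimal play is mixed.
Let Row play Top with probability p. Expected payoff against L: 5p + 10(1−p) = −5p + 10; against R: 7p + (-2)(1−p) = 9p − 2.
Setting these equal: −5p + 10 = 9p − 2 ⇒ −14p = -12 ⇒ p = 6/7, and the value is (-5)·(6/7) + 10 = 40/7.
For Column: with q = P(L), equating Top's and Bottom's payoffs gives −2q + 7 = 12q − 2 ⇒ q = 9/14.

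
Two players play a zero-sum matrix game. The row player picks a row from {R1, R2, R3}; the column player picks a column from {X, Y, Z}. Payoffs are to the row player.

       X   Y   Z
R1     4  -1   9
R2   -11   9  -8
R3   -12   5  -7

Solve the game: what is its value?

Row minima: R1 → -1, R2 → -11, R3 → -12; maximin = -1.
Column maxima: X → 4, Y → 9, Z → 9; minimax = 4.
-1 ≠ 4, so there is no saddle point; optimal play is mixed.
Z is strictly dominated by X (it gives the row player strictly more in every row), so the column player never plays it.
With Z eliminated, R3 is strictly dominated by R2 (R2 gives the row player strictly more in every remaining column), so the row player never plays it.
On the remaining 2×2 (R1, R2 vs X, Y):
Let the row player play R1 with probability p. Expected payoff against X: 4p + (-11)(1−p) = 15p − 11; against Y: (-1)p + 9(1−p) = −10p + 9.
Setting these equal: 15p − 11 = −10p + 9 ⇒ 25p = 20 ⇒ p = 4/5, and the value is (15)·(4/5) − 11 = 1.
For the column player: with q = P(X), equating R1's and R2's payoffs gives 5q − 1 = −20q + 9 ⇒ q = 2/5.

1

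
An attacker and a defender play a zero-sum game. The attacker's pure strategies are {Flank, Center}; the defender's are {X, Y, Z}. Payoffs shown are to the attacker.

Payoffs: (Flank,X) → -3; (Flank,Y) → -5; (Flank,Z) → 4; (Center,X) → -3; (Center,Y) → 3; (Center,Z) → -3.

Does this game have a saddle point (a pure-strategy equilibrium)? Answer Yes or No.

Yes

Row minima: Flank → -5, Center → -3; maximin = -3.
Column maxima: X → -3, Y → 3, Z → 4; minimax = -3.
maximin = minimax = -3, so a saddle point exists.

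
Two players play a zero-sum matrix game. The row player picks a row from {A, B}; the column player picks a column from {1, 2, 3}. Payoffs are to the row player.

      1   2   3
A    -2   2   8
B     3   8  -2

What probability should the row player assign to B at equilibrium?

2/3

Row minima: A → -2, B → -2; maximin = -2.
Column maxima: 1 → 3, 2 → 8, 3 → 8; minimax = 3.
-2 ≠ 3, so there is no saddle point; optimal play is mixed.
2 is strictly dominated by 1 (it gives the row player strictly more in every row), so the column player never plays it.
On the remaining 2×2 (A, B vs 1, 3):
Let the row player play A with probability p. Expected payoff against 1: (-2)p + 3(1−p) = −5p + 3; against 3: 8p + (-2)(1−p) = 10p − 2.
Setting these equal: −5p + 3 = 10p − 2 ⇒ −15p = -5 ⇒ p = 1/3, and the value is (-5)·(1/3) + 3 = 4/3.
For the column player: with q = P(1), equating A's and B's payoffs gives −10q + 8 = 5q − 2 ⇒ q = 2/3.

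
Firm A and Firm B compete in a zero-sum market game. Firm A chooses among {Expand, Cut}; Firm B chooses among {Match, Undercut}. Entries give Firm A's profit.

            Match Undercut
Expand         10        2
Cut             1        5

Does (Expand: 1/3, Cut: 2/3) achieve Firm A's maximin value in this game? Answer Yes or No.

Against Match this mix gives (1/3)·10 + (2/3)·1 = 4.
Against Undercut this mix gives (1/3)·2 + (2/3)·5 = 4.
All of Firm B's active replies (Match, Undercut) yield 4, and no column does worse for Firm A. The mix makes Firm B indifferent and guarantees 4, so it is optimal.

Yes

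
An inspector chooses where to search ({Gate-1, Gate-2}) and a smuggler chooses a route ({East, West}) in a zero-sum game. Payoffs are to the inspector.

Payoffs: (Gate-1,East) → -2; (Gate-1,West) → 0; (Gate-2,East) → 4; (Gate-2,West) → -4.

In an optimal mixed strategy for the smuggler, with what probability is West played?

3/5

Row minima: Gate-1 → -2, Gate-2 → -4; maximin = -2.
Column maxima: East → 4, West → 0; minimax = 0.
-2 ≠ 0, so there is no saddle point; optimal play is mixed.
Let the inspector play Gate-1 with probability p. Expected payoff against East: (-2)p + 4(1−p) = −6p + 4; against West: 0p + (-4)(1−p) = 4p − 4.
Setting these equal: −6p + 4 = 4p − 4 ⇒ −10p = -8 ⇒ p = 4/5, and the value is (-6)·(4/5) + 4 = -4/5.
For the smuggler: with q = P(East), equating Gate-1's and Gate-2's payoffs gives −2q = 8q − 4 ⇒ q = 2/5.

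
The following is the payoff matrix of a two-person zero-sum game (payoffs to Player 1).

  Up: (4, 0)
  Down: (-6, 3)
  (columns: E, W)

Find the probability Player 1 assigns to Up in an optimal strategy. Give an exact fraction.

Row minima: Up → 0, Down → -6; maximin = 0.
Column maxima: E → 4, W → 3; minimax = 3.
0 ≠ 3, so there is no saddle point; optimal play is mixed.
Let Player 1 play Up with probability p. Expected payoff against E: 4p + (-6)(1−p) = 10p − 6; against W: 0p + 3(1−p) = −3p + 3.
Setting these equal: 10p − 6 = −3p + 3 ⇒ 13p = 9 ⇒ p = 9/13, and the value is (10)·(9/13) − 6 = 12/13.
For Player 2: with q = P(E), equating Up's and Down's payoffs gives 4q = −9q + 3 ⇒ q = 3/13.

9/13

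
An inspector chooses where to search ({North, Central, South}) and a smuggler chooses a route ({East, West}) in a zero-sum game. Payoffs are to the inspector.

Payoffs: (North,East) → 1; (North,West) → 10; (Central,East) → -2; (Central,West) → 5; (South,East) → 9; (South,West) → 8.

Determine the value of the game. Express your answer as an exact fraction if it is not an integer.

41/5

Row minima: North → 1, Central → -2, South → 8; maximin = 8.
Column maxima: East → 9, West → 10; minimax = 9.
8 ≠ 9, so there is no saddle point; optimal play is mixed.
Central is strictly dominated by North, so the inspector never plays it.
On the remaining 2×2 (North, South vs East, West):
Let the inspector play North with probability p. Expected payoff against East: 1p + 9(1−p) = −8p + 9; against West: 10p + 8(1−p) = 2p + 8.
Setting these equal: −8p + 9 = 2p + 8 ⇒ −10p = -1 ⇒ p = 1/10, and the value is (-8)·(1/10) + 9 = 41/5.
For the smuggler: with q = P(East), equating North's and South's payoffs gives −9q + 10 = q + 8 ⇒ q = 1/5.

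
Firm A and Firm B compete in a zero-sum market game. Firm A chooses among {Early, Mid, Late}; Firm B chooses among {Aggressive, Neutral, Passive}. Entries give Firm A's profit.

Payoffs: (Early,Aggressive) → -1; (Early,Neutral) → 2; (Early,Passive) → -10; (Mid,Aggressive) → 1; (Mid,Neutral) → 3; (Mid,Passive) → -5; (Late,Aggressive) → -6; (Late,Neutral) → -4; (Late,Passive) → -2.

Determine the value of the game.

Row minima: Early → -10, Mid → -5, Late → -6; maximin = -5.
Column maxima: Aggressive → 1, Neutral → 3, Passive → -2; minimax = -2.
-5 ≠ -2, so there is no saddle point; optimal play is mixed.
Early is strictly dominated by Mid, so Firm A never plays it.
Neutral is strictly dominated by Aggressive (it gives Firm A strictly more in every row), so Firm B never plays it.
On the remaining 2×2 (Mid, Late vs Aggressive, Passive):
Let Firm A play Mid with probability p. Expected payoff against Aggressive: 1p + (-6)(1−p) = 7p − 6; against Passive: (-5)p + (-2)(1−p) = −3p − 2.
Setting these equal: 7p − 6 = −3p − 2 ⇒ 10p = 4 ⇒ p = 2/5, and the value is (7)·(2/5) − 6 = -16/5.
For Firm B: with q = P(Aggressive), equating Mid's and Late's payoffs gives 6q − 5 = −4q − 2 ⇒ q = 3/10.

-16/5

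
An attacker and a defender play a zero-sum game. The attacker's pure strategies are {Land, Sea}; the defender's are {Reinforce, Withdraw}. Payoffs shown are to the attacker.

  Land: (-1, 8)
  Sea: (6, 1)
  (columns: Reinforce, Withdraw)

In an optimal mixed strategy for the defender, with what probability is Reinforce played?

Row minima: Land → -1, Sea → 1; maximin = 1.
Column maxima: Reinforce → 6, Withdraw → 8; minimax = 6.
1 ≠ 6, so there is no saddle point; optimal play is mixed.
Let the attacker play Land with probability p. Expected payoff against Reinforce: (-1)p + 6(1−p) = −7p + 6; against Withdraw: 8p + 1(1−p) = 7p + 1.
Setting these equal: −7p + 6 = 7p + 1 ⇒ −14p = -5 ⇒ p = 5/14, and the value is (-7)·(5/14) + 6 = 7/2.
For the defender: with q = P(Reinforce), equating Land's and Sea's payoffs gives −9q + 8 = 5q + 1 ⇒ q = 1/2.

1/2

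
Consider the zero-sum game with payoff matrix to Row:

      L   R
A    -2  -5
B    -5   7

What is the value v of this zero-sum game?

Row minima: A → -5, B → -5; maximin = -5.
Column maxima: L → -2, R → 7; minimax = -2.
-5 ≠ -2, so there is no saddle point; optimal play is mixed.
Let Row play A with probability p. Expected payoff against L: (-2)p + (-5)(1−p) = 3p − 5; against R: (-5)p + 7(1−p) = −12p + 7.
Setting these equal: 3p − 5 = −12p + 7 ⇒ 15p = 12 ⇒ p = 4/5, and the value is (3)·(4/5) − 5 = -13/5.
For Column: with q = P(L), equating A's and B's payoffs gives 3q − 5 = −12q + 7 ⇒ q = 4/5.

-13/5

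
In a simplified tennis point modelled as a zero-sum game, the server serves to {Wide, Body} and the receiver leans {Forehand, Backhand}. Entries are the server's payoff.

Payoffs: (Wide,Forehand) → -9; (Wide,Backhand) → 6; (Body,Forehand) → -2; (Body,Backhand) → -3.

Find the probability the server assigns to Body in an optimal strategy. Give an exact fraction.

Row minima: Wide → -9, Body → -3; maximin = -3.
Column maxima: Forehand → -2, Backhand → 6; minimax = -2.
-3 ≠ -2, so there is no saddle point; optimal play is mixed.
Let the server play Wide with probability p. Expected payoff against Forehand: (-9)p + (-2)(1−p) = −7p − 2; against Backhand: 6p + (-3)(1−p) = 9p − 3.
Setting these equal: −7p − 2 = 9p − 3 ⇒ −16p = -1 ⇒ p = 1/16, and the value is (-7)·(1/16) − 2 = -39/16.
For the receiver: with q = P(Forehand), equating Wide's and Body's payoffs gives −15q + 6 = q − 3 ⇒ q = 9/16.

15/16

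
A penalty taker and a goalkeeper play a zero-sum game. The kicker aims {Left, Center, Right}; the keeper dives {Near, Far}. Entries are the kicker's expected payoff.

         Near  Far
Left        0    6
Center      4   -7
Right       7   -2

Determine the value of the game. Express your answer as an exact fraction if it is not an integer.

Row minima: Left → 0, Center → -7, Right → -2; maximin = 0.
Column maxima: Near → 7, Far → 6; minimax = 6.
0 ≠ 6, so there is no saddle point; optimal play is mixed.
Center is strictly dominated by Right, so the kicker never plays it.
On the remaining 2×2 (Left, Right vs Near, Far):
Let the kicker play Left with probability p. Expected payoff against Near: 0p + 7(1−p) = −7p + 7; against Far: 6p + (-2)(1−p) = 8p − 2.
Setting these equal: −7p + 7 = 8p − 2 ⇒ −15p = -9 ⇒ p = 3/5, and the value is (-7)·(3/5) + 7 = 14/5.
For the keeper: with q = P(Near), equating Left's and Right's payoffs gives −6q + 6 = 9q − 2 ⇒ q = 8/15.

14/5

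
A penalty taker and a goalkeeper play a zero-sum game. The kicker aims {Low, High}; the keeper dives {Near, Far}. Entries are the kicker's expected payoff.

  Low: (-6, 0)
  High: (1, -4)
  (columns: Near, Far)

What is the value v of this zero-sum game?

Row minima: Low → -6, High → -4; maximin = -4.
Column maxima: Near → 1, Far → 0; minimax = 0.
-4 ≠ 0, so there is no saddle point; optimal play is mixed.
Let the kicker play Low with probability p. Expected payoff against Near: (-6)p + 1(1−p) = −7p + 1; against Far: 0p + (-4)(1−p) = 4p − 4.
Setting these equal: −7p + 1 = 4p − 4 ⇒ −11p = -5 ⇒ p = 5/11, and the value is (-7)·(5/11) + 1 = -24/11.
For the keeper: with q = P(Near), equating Low's and High's payoffs gives −6q = 5q − 4 ⇒ q = 4/11.

-24/11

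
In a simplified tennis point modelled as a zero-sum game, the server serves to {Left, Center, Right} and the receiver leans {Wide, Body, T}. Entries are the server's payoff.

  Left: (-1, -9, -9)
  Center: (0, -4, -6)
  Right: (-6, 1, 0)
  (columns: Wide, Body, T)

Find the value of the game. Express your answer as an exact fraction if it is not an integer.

Row minima: Left → -9, Center → -6, Right → -6; maximin = -6.
Column maxima: Wide → 0, Body → 1, T → 0; minimax = 0.
-6 ≠ 0, so there is no saddle point; optimal play is mixed.
Left is strictly dominated by Center, so the server never plays it.
With Left eliminated, Body is strictly dominated by T (it gives the server strictly more in every remaining row), so the receiver never plays it.
On the remaining 2×2 (Center, Right vs Wide, T):
Let the server play Center with probability p. Expected payoff against Wide: 0p + (-6)(1−p) = 6p − 6; against T: (-6)p + 0(1−p) = −6p.
Setting these equal: 6p − 6 = −6p ⇒ 12p = 6 ⇒ p = 1/2, and the value is (6)·(1/2) − 6 = -3.
For the receiver: with q = P(Wide), equating Center's and Right's payoffs gives 6q − 6 = −6q ⇒ q = 1/2.

-3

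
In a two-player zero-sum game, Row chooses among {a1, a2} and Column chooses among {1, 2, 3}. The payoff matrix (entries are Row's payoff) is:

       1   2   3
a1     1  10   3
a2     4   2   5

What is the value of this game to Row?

38/11

Row minima: a1 → 1, a2 → 2; maximin = 2.
Column maxima: 1 → 4, 2 → 10, 3 → 5; minimax = 4.
2 ≠ 4, so there is no saddle point; optimal play is mixed.
3 is strictly dominated by 1 (it gives Row strictly more in every row), so Column never plays it.
On the remaining 2×2 (a1, a2 vs 1, 2):
Let Row play a1 with probability p. Expected payoff against 1: 1p + 4(1−p) = −3p + 4; against 2: 10p + 2(1−p) = 8p + 2.
Setting these equal: −3p + 4 = 8p + 2 ⇒ −11p = -2 ⇒ p = 2/11, and the value is (-3)·(2/11) + 4 = 38/11.
For Column: with q = P(1), equating a1's and a2's payoffs gives −9q + 10 = 2q + 2 ⇒ q = 8/11.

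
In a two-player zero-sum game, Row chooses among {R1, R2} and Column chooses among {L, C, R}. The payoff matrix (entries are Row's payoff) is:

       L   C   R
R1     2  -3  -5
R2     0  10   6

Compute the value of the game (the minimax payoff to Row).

Row minima: R1 → -5, R2 → 0; maximin = 0.
Column maxima: L → 2, C → 10, R → 6; minimax = 2.
0 ≠ 2, so there is no saddle point; optimal play is mixed.
C is strictly dominated by R (it gives Row strictly more in every row), so Column never plays it.
On the remaining 2×2 (R1, R2 vs L, R):
Let Row play R1 with probability p. Expected payoff against L: 2p + 0(1−p) = 2p; against R: (-5)p + 6(1−p) = −11p + 6.
Setting these equal: 2p = −11p + 6 ⇒ 13p = 6 ⇒ p = 6/13, and the value is (2)·(6/13) = 12/13.
For Column: with q = P(L), equating R1's and R2's payoffs gives 7q − 5 = −6q + 6 ⇒ q = 11/13.

12/13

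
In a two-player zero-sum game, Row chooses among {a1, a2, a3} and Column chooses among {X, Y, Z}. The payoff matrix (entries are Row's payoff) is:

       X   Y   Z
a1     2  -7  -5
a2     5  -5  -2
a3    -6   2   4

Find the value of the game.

Row minima: a1 → -7, a2 → -5, a3 → -6; maximin = -5.
Column maxima: X → 5, Y → 2, Z → 4; minimax = 2.
-5 ≠ 2, so there is no saddle point; optimal play is mixed.
a1 is strictly dominated by a2, so Row never plays it.
Z is strictly dominated by Y (it gives Row strictly more in every row), so Column never plays it.
On the remaining 2×2 (a2, a3 vs X, Y):
Let Row play a2 with probability p. Expected payoff against X: 5p + (-6)(1−p) = 11p − 6; against Y: (-5)p + 2(1−p) = −7p + 2.
Setting these equal: 11p − 6 = −7p + 2 ⇒ 18p = 8 ⇒ p = 4/9, and the value is (11)·(4/9) − 6 = -10/9.
For Column: with q = P(X), equating a2's and a3's payoffs gives 10q − 5 = −8q + 2 ⇒ q = 7/18.

-10/9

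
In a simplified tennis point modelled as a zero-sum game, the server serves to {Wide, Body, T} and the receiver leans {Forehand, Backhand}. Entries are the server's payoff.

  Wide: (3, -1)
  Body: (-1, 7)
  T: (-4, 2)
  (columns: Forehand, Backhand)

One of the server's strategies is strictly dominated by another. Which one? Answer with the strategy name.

T

Body gives a strictly higher payoff than T against every column: -1 > -4, 7 > 2.
So T is strictly dominated and the server never plays it.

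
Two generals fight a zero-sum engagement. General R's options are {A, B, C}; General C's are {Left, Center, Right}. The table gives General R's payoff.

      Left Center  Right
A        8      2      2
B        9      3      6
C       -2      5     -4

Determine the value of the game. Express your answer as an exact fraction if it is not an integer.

7/2

Row minima: A → 2, B → 3, C → -4; maximin = 3.
Column maxima: Left → 9, Center → 5, Right → 6; minimax = 5.
3 ≠ 5, so there is no saddle point; optimal play is mixed.
A is strictly dominated by B, so General R never plays it.
Left is strictly dominated by Right (it gives General R strictly more in every row), so General C never plays it.
On the remaining 2×2 (B, C vs Center, Right):
Let General R play B with probability p. Expected payoff against Center: 3p + 5(1−p) = −2p + 5; against Right: 6p + (-4)(1−p) = 10p − 4.
Setting these equal: −2p + 5 = 10p − 4 ⇒ −12p = -9 ⇒ p = 3/4, and the value is (-2)·(3/4) + 5 = 7/2.
For General C: with q = P(Center), equating B's and C's payoffs gives −3q + 6 = 9q − 4 ⇒ q = 5/6.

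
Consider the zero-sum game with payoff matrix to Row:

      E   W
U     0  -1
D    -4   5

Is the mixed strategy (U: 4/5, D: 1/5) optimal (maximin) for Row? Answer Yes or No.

No

Against E this mix gives (4/5)·0 + (1/5)·(-4) = -4/5.
Against W this mix gives (4/5)·(-1) + (1/5)·5 = 1/5.
Column will play E, holding Row to -4/5. Shifting weight toward the row that does better against E would raise this floor (the equalizing mix achieves -2/5 against both E and W), so the proposed strategy is not optimal.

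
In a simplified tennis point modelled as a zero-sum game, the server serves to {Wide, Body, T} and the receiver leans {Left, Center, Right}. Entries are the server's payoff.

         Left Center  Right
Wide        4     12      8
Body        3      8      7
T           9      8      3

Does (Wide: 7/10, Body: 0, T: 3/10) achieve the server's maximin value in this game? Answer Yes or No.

Against Left this mix gives (7/10)·4 + (3/10)·9 = 11/2.
Against Center this mix gives (7/10)·12 + (3/10)·8 = 54/5.
Against Right this mix gives (7/10)·8 + (3/10)·3 = 13/2.
The receiver will play Left, holding the server to 11/2. Shifting weight toward the row that does better against Left would raise this floor (the equalizing mix achieves 6 against both Left and Right), so the proposed strategy is not optimal.

No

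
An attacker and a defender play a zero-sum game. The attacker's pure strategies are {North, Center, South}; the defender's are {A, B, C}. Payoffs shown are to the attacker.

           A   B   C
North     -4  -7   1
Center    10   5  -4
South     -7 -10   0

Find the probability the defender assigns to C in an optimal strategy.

12/17

Row minima: North → -7, Center → -4, South → -10; maximin = -4.
Column maxima: A → 10, B → 5, C → 1; minimax = 1.
-4 ≠ 1, so there is no saddle point; optimal play is mixed.
South is strictly dominated by North, so the attacker never plays it.
A is strictly dominated by B (it gives the attacker strictly more in every row), so the defender never plays it.
On the remaining 2×2 (North, Center vs B, C):
Let the attacker play North with probability p. Expected payoff against B: (-7)p + 5(1−p) = −12p + 5; against C: 1p + (-4)(1−p) = 5p − 4.
Setting these equal: −12p + 5 = 5p − 4 ⇒ −17p = -9 ⇒ p = 9/17, and the value is (-12)·(9/17) + 5 = -23/17.
For the defender: with q = P(B), equating North's and Center's payoffs gives −8q + 1 = 9q − 4 ⇒ q = 5/17.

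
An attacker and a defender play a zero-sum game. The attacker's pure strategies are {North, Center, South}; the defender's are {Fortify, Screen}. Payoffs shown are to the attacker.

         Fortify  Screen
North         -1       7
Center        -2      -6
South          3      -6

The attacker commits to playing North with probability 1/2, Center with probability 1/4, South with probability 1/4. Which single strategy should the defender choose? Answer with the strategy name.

Fortify

If the defender plays Fortify, the attacker's expected payoff is (1/2)·(-1) + (1/4)·(-2) + (1/4)·3 = -1/4.
If the defender plays Screen, the attacker's expected payoff is (1/2)·7 + (1/4)·(-6) + (1/4)·(-6) = 1/2.
The defender minimizes the attacker's payoff; the smallest is -1/4, so the best response is Fortify.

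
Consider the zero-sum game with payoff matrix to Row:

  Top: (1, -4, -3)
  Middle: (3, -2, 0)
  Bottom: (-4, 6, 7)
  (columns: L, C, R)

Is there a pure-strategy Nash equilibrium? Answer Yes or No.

No

Row minima: Top → -4, Middle → -2, Bottom → -4; maximin = -2.
Column maxima: L → 3, C → 6, R → 7; minimax = 3.
-2 ≠ 3, so no pure-strategy equilibrium exists.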